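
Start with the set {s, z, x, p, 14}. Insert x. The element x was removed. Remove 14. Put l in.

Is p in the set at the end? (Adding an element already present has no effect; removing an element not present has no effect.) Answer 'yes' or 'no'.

Answer: yes

Derivation:
Tracking the set through each operation:
Start: {14, p, s, x, z}
Event 1 (add x): already present, no change. Set: {14, p, s, x, z}
Event 2 (remove x): removed. Set: {14, p, s, z}
Event 3 (remove 14): removed. Set: {p, s, z}
Event 4 (add l): added. Set: {l, p, s, z}

Final set: {l, p, s, z} (size 4)
p is in the final set.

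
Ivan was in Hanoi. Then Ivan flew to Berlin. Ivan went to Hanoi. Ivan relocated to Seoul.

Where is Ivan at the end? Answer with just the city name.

Tracking Ivan's location:
Start: Ivan is in Hanoi.
After move 1: Hanoi -> Berlin. Ivan is in Berlin.
After move 2: Berlin -> Hanoi. Ivan is in Hanoi.
After move 3: Hanoi -> Seoul. Ivan is in Seoul.

Answer: Seoul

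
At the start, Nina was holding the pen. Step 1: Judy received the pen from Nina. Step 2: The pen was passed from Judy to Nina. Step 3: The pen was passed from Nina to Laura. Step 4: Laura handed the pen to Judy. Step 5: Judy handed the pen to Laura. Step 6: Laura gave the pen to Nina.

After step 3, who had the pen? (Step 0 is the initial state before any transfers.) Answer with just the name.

Answer: Laura

Derivation:
Tracking the pen holder through step 3:
After step 0 (start): Nina
After step 1: Judy
After step 2: Nina
After step 3: Laura

At step 3, the holder is Laura.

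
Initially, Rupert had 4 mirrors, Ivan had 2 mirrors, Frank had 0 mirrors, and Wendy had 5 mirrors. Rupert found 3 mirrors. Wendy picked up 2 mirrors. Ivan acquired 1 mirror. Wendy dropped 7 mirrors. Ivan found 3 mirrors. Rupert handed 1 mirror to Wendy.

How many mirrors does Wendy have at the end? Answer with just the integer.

Tracking counts step by step:
Start: Rupert=4, Ivan=2, Frank=0, Wendy=5
Event 1 (Rupert +3): Rupert: 4 -> 7. State: Rupert=7, Ivan=2, Frank=0, Wendy=5
Event 2 (Wendy +2): Wendy: 5 -> 7. State: Rupert=7, Ivan=2, Frank=0, Wendy=7
Event 3 (Ivan +1): Ivan: 2 -> 3. State: Rupert=7, Ivan=3, Frank=0, Wendy=7
Event 4 (Wendy -7): Wendy: 7 -> 0. State: Rupert=7, Ivan=3, Frank=0, Wendy=0
Event 5 (Ivan +3): Ivan: 3 -> 6. State: Rupert=7, Ivan=6, Frank=0, Wendy=0
Event 6 (Rupert -> Wendy, 1): Rupert: 7 -> 6, Wendy: 0 -> 1. State: Rupert=6, Ivan=6, Frank=0, Wendy=1

Wendy's final count: 1

Answer: 1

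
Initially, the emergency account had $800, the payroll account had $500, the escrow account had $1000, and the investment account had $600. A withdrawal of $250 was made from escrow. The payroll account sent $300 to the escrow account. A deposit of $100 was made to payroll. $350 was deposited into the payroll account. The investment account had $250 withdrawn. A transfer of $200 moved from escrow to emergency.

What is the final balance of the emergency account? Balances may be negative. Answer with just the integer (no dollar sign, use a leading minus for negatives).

Tracking account balances step by step:
Start: emergency=800, payroll=500, escrow=1000, investment=600
Event 1 (withdraw 250 from escrow): escrow: 1000 - 250 = 750. Balances: emergency=800, payroll=500, escrow=750, investment=600
Event 2 (transfer 300 payroll -> escrow): payroll: 500 - 300 = 200, escrow: 750 + 300 = 1050. Balances: emergency=800, payroll=200, escrow=1050, investment=600
Event 3 (deposit 100 to payroll): payroll: 200 + 100 = 300. Balances: emergency=800, payroll=300, escrow=1050, investment=600
Event 4 (deposit 350 to payroll): payroll: 300 + 350 = 650. Balances: emergency=800, payroll=650, escrow=1050, investment=600
Event 5 (withdraw 250 from investment): investment: 600 - 250 = 350. Balances: emergency=800, payroll=650, escrow=1050, investment=350
Event 6 (transfer 200 escrow -> emergency): escrow: 1050 - 200 = 850, emergency: 800 + 200 = 1000. Balances: emergency=1000, payroll=650, escrow=850, investment=350

Final balance of emergency: 1000

Answer: 1000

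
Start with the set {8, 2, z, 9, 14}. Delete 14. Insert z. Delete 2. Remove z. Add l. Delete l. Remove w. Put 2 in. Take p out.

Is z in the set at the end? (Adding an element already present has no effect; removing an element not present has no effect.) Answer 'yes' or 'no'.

Answer: no

Derivation:
Tracking the set through each operation:
Start: {14, 2, 8, 9, z}
Event 1 (remove 14): removed. Set: {2, 8, 9, z}
Event 2 (add z): already present, no change. Set: {2, 8, 9, z}
Event 3 (remove 2): removed. Set: {8, 9, z}
Event 4 (remove z): removed. Set: {8, 9}
Event 5 (add l): added. Set: {8, 9, l}
Event 6 (remove l): removed. Set: {8, 9}
Event 7 (remove w): not present, no change. Set: {8, 9}
Event 8 (add 2): added. Set: {2, 8, 9}
Event 9 (remove p): not present, no change. Set: {2, 8, 9}

Final set: {2, 8, 9} (size 3)
z is NOT in the final set.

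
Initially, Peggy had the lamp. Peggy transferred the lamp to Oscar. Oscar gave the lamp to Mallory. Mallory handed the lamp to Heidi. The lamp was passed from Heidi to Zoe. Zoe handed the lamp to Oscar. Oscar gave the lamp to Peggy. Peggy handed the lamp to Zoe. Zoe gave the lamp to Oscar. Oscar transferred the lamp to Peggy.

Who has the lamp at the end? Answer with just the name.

Tracking the lamp through each event:
Start: Peggy has the lamp.
After event 1: Oscar has the lamp.
After event 2: Mallory has the lamp.
After event 3: Heidi has the lamp.
After event 4: Zoe has the lamp.
After event 5: Oscar has the lamp.
After event 6: Peggy has the lamp.
After event 7: Zoe has the lamp.
After event 8: Oscar has the lamp.
After event 9: Peggy has the lamp.

Answer: Peggy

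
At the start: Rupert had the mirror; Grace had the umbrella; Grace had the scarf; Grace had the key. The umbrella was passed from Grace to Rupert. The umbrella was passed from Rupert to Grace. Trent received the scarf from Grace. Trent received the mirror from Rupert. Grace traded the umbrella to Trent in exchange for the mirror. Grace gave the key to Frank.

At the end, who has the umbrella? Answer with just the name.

Tracking all object holders:
Start: mirror:Rupert, umbrella:Grace, scarf:Grace, key:Grace
Event 1 (give umbrella: Grace -> Rupert). State: mirror:Rupert, umbrella:Rupert, scarf:Grace, key:Grace
Event 2 (give umbrella: Rupert -> Grace). State: mirror:Rupert, umbrella:Grace, scarf:Grace, key:Grace
Event 3 (give scarf: Grace -> Trent). State: mirror:Rupert, umbrella:Grace, scarf:Trent, key:Grace
Event 4 (give mirror: Rupert -> Trent). State: mirror:Trent, umbrella:Grace, scarf:Trent, key:Grace
Event 5 (swap umbrella<->mirror: now umbrella:Trent, mirror:Grace). State: mirror:Grace, umbrella:Trent, scarf:Trent, key:Grace
Event 6 (give key: Grace -> Frank). State: mirror:Grace, umbrella:Trent, scarf:Trent, key:Frank

Final state: mirror:Grace, umbrella:Trent, scarf:Trent, key:Frank
The umbrella is held by Trent.

Answer: Trent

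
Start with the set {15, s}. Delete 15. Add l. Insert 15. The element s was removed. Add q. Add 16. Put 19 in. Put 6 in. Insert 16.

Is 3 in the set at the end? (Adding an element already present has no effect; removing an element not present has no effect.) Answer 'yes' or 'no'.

Tracking the set through each operation:
Start: {15, s}
Event 1 (remove 15): removed. Set: {s}
Event 2 (add l): added. Set: {l, s}
Event 3 (add 15): added. Set: {15, l, s}
Event 4 (remove s): removed. Set: {15, l}
Event 5 (add q): added. Set: {15, l, q}
Event 6 (add 16): added. Set: {15, 16, l, q}
Event 7 (add 19): added. Set: {15, 16, 19, l, q}
Event 8 (add 6): added. Set: {15, 16, 19, 6, l, q}
Event 9 (add 16): already present, no change. Set: {15, 16, 19, 6, l, q}

Final set: {15, 16, 19, 6, l, q} (size 6)
3 is NOT in the final set.

Answer: no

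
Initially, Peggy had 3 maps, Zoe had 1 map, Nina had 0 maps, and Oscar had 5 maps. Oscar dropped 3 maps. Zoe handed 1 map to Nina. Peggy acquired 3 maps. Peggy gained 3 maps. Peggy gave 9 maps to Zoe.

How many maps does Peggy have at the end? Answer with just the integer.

Tracking counts step by step:
Start: Peggy=3, Zoe=1, Nina=0, Oscar=5
Event 1 (Oscar -3): Oscar: 5 -> 2. State: Peggy=3, Zoe=1, Nina=0, Oscar=2
Event 2 (Zoe -> Nina, 1): Zoe: 1 -> 0, Nina: 0 -> 1. State: Peggy=3, Zoe=0, Nina=1, Oscar=2
Event 3 (Peggy +3): Peggy: 3 -> 6. State: Peggy=6, Zoe=0, Nina=1, Oscar=2
Event 4 (Peggy +3): Peggy: 6 -> 9. State: Peggy=9, Zoe=0, Nina=1, Oscar=2
Event 5 (Peggy -> Zoe, 9): Peggy: 9 -> 0, Zoe: 0 -> 9. State: Peggy=0, Zoe=9, Nina=1, Oscar=2

Peggy's final count: 0

Answer: 0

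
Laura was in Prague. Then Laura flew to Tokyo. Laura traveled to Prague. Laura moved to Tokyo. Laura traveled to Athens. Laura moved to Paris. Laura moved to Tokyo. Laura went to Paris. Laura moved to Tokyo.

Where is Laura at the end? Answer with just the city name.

Tracking Laura's location:
Start: Laura is in Prague.
After move 1: Prague -> Tokyo. Laura is in Tokyo.
After move 2: Tokyo -> Prague. Laura is in Prague.
After move 3: Prague -> Tokyo. Laura is in Tokyo.
After move 4: Tokyo -> Athens. Laura is in Athens.
After move 5: Athens -> Paris. Laura is in Paris.
After move 6: Paris -> Tokyo. Laura is in Tokyo.
After move 7: Tokyo -> Paris. Laura is in Paris.
After move 8: Paris -> Tokyo. Laura is in Tokyo.

Answer: Tokyo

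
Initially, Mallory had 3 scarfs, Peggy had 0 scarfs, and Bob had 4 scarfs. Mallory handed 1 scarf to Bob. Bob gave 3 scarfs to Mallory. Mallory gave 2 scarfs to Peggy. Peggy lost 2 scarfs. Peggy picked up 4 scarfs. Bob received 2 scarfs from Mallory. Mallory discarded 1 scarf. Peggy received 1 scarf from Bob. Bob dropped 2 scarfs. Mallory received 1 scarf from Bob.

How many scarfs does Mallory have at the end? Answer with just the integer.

Tracking counts step by step:
Start: Mallory=3, Peggy=0, Bob=4
Event 1 (Mallory -> Bob, 1): Mallory: 3 -> 2, Bob: 4 -> 5. State: Mallory=2, Peggy=0, Bob=5
Event 2 (Bob -> Mallory, 3): Bob: 5 -> 2, Mallory: 2 -> 5. State: Mallory=5, Peggy=0, Bob=2
Event 3 (Mallory -> Peggy, 2): Mallory: 5 -> 3, Peggy: 0 -> 2. State: Mallory=3, Peggy=2, Bob=2
Event 4 (Peggy -2): Peggy: 2 -> 0. State: Mallory=3, Peggy=0, Bob=2
Event 5 (Peggy +4): Peggy: 0 -> 4. State: Mallory=3, Peggy=4, Bob=2
Event 6 (Mallory -> Bob, 2): Mallory: 3 -> 1, Bob: 2 -> 4. State: Mallory=1, Peggy=4, Bob=4
Event 7 (Mallory -1): Mallory: 1 -> 0. State: Mallory=0, Peggy=4, Bob=4
Event 8 (Bob -> Peggy, 1): Bob: 4 -> 3, Peggy: 4 -> 5. State: Mallory=0, Peggy=5, Bob=3
Event 9 (Bob -2): Bob: 3 -> 1. State: Mallory=0, Peggy=5, Bob=1
Event 10 (Bob -> Mallory, 1): Bob: 1 -> 0, Mallory: 0 -> 1. State: Mallory=1, Peggy=5, Bob=0

Mallory's final count: 1

Answer: 1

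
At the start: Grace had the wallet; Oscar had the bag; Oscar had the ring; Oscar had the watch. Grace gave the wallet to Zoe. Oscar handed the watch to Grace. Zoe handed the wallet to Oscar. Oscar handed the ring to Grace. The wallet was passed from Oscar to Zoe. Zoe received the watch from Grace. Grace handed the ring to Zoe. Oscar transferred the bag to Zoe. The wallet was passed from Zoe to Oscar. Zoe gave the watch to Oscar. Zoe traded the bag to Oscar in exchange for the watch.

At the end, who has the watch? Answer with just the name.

Answer: Zoe

Derivation:
Tracking all object holders:
Start: wallet:Grace, bag:Oscar, ring:Oscar, watch:Oscar
Event 1 (give wallet: Grace -> Zoe). State: wallet:Zoe, bag:Oscar, ring:Oscar, watch:Oscar
Event 2 (give watch: Oscar -> Grace). State: wallet:Zoe, bag:Oscar, ring:Oscar, watch:Grace
Event 3 (give wallet: Zoe -> Oscar). State: wallet:Oscar, bag:Oscar, ring:Oscar, watch:Grace
Event 4 (give ring: Oscar -> Grace). State: wallet:Oscar, bag:Oscar, ring:Grace, watch:Grace
Event 5 (give wallet: Oscar -> Zoe). State: wallet:Zoe, bag:Oscar, ring:Grace, watch:Grace
Event 6 (give watch: Grace -> Zoe). State: wallet:Zoe, bag:Oscar, ring:Grace, watch:Zoe
Event 7 (give ring: Grace -> Zoe). State: wallet:Zoe, bag:Oscar, ring:Zoe, watch:Zoe
Event 8 (give bag: Oscar -> Zoe). State: wallet:Zoe, bag:Zoe, ring:Zoe, watch:Zoe
Event 9 (give wallet: Zoe -> Oscar). State: wallet:Oscar, bag:Zoe, ring:Zoe, watch:Zoe
Event 10 (give watch: Zoe -> Oscar). State: wallet:Oscar, bag:Zoe, ring:Zoe, watch:Oscar
Event 11 (swap bag<->watch: now bag:Oscar, watch:Zoe). State: wallet:Oscar, bag:Oscar, ring:Zoe, watch:Zoe

Final state: wallet:Oscar, bag:Oscar, ring:Zoe, watch:Zoe
The watch is held by Zoe.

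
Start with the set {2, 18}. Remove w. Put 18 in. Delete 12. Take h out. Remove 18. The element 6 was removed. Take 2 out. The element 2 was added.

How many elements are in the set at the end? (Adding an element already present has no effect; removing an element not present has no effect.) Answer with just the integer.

Answer: 1

Derivation:
Tracking the set through each operation:
Start: {18, 2}
Event 1 (remove w): not present, no change. Set: {18, 2}
Event 2 (add 18): already present, no change. Set: {18, 2}
Event 3 (remove 12): not present, no change. Set: {18, 2}
Event 4 (remove h): not present, no change. Set: {18, 2}
Event 5 (remove 18): removed. Set: {2}
Event 6 (remove 6): not present, no change. Set: {2}
Event 7 (remove 2): removed. Set: {}
Event 8 (add 2): added. Set: {2}

Final set: {2} (size 1)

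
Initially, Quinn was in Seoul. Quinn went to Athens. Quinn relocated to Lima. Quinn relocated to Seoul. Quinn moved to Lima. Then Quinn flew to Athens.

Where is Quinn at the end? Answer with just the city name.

Answer: Athens

Derivation:
Tracking Quinn's location:
Start: Quinn is in Seoul.
After move 1: Seoul -> Athens. Quinn is in Athens.
After move 2: Athens -> Lima. Quinn is in Lima.
After move 3: Lima -> Seoul. Quinn is in Seoul.
After move 4: Seoul -> Lima. Quinn is in Lima.
After move 5: Lima -> Athens. Quinn is in Athens.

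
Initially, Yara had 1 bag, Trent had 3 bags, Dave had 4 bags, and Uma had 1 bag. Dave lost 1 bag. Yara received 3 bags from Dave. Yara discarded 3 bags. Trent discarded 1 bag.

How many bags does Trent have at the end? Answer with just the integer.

Tracking counts step by step:
Start: Yara=1, Trent=3, Dave=4, Uma=1
Event 1 (Dave -1): Dave: 4 -> 3. State: Yara=1, Trent=3, Dave=3, Uma=1
Event 2 (Dave -> Yara, 3): Dave: 3 -> 0, Yara: 1 -> 4. State: Yara=4, Trent=3, Dave=0, Uma=1
Event 3 (Yara -3): Yara: 4 -> 1. State: Yara=1, Trent=3, Dave=0, Uma=1
Event 4 (Trent -1): Trent: 3 -> 2. State: Yara=1, Trent=2, Dave=0, Uma=1

Trent's final count: 2

Answer: 2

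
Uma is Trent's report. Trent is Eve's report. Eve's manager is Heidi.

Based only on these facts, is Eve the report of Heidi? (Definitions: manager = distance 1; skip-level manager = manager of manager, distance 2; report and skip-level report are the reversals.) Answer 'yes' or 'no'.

Answer: yes

Derivation:
Reconstructing the manager chain from the given facts:
  Heidi -> Eve -> Trent -> Uma
(each arrow means 'manager of the next')
Positions in the chain (0 = top):
  position of Heidi: 0
  position of Eve: 1
  position of Trent: 2
  position of Uma: 3

Eve is at position 1, Heidi is at position 0; signed distance (j - i) = -1.
'report' requires j - i = -1. Actual distance is -1, so the relation HOLDS.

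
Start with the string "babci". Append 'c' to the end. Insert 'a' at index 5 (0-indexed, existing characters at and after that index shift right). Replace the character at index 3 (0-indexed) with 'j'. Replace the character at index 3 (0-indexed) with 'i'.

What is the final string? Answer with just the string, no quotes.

Applying each edit step by step:
Start: "babci"
Op 1 (append 'c'): "babci" -> "babcic"
Op 2 (insert 'a' at idx 5): "babcic" -> "babciac"
Op 3 (replace idx 3: 'c' -> 'j'): "babciac" -> "babjiac"
Op 4 (replace idx 3: 'j' -> 'i'): "babjiac" -> "babiiac"

Answer: babiiac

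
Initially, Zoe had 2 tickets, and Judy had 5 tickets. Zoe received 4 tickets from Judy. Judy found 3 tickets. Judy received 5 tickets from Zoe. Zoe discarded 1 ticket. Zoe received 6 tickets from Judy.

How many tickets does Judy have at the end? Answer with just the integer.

Answer: 3

Derivation:
Tracking counts step by step:
Start: Zoe=2, Judy=5
Event 1 (Judy -> Zoe, 4): Judy: 5 -> 1, Zoe: 2 -> 6. State: Zoe=6, Judy=1
Event 2 (Judy +3): Judy: 1 -> 4. State: Zoe=6, Judy=4
Event 3 (Zoe -> Judy, 5): Zoe: 6 -> 1, Judy: 4 -> 9. State: Zoe=1, Judy=9
Event 4 (Zoe -1): Zoe: 1 -> 0. State: Zoe=0, Judy=9
Event 5 (Judy -> Zoe, 6): Judy: 9 -> 3, Zoe: 0 -> 6. State: Zoe=6, Judy=3

Judy's final count: 3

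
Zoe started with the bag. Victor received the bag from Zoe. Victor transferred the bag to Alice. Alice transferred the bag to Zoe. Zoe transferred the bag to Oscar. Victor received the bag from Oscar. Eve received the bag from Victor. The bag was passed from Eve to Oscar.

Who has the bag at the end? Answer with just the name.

Answer: Oscar

Derivation:
Tracking the bag through each event:
Start: Zoe has the bag.
After event 1: Victor has the bag.
After event 2: Alice has the bag.
After event 3: Zoe has the bag.
After event 4: Oscar has the bag.
After event 5: Victor has the bag.
After event 6: Eve has the bag.
After event 7: Oscar has the bag.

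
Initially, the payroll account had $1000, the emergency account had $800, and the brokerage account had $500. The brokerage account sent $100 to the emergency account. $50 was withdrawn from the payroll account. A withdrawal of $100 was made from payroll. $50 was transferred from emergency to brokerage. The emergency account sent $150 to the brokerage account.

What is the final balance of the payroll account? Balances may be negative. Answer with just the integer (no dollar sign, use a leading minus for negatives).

Tracking account balances step by step:
Start: payroll=1000, emergency=800, brokerage=500
Event 1 (transfer 100 brokerage -> emergency): brokerage: 500 - 100 = 400, emergency: 800 + 100 = 900. Balances: payroll=1000, emergency=900, brokerage=400
Event 2 (withdraw 50 from payroll): payroll: 1000 - 50 = 950. Balances: payroll=950, emergency=900, brokerage=400
Event 3 (withdraw 100 from payroll): payroll: 950 - 100 = 850. Balances: payroll=850, emergency=900, brokerage=400
Event 4 (transfer 50 emergency -> brokerage): emergency: 900 - 50 = 850, brokerage: 400 + 50 = 450. Balances: payroll=850, emergency=850, brokerage=450
Event 5 (transfer 150 emergency -> brokerage): emergency: 850 - 150 = 700, brokerage: 450 + 150 = 600. Balances: payroll=850, emergency=700, brokerage=600

Final balance of payroll: 850

Answer: 850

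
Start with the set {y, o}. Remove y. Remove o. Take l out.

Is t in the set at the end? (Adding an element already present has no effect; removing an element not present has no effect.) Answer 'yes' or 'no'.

Tracking the set through each operation:
Start: {o, y}
Event 1 (remove y): removed. Set: {o}
Event 2 (remove o): removed. Set: {}
Event 3 (remove l): not present, no change. Set: {}

Final set: {} (size 0)
t is NOT in the final set.

Answer: no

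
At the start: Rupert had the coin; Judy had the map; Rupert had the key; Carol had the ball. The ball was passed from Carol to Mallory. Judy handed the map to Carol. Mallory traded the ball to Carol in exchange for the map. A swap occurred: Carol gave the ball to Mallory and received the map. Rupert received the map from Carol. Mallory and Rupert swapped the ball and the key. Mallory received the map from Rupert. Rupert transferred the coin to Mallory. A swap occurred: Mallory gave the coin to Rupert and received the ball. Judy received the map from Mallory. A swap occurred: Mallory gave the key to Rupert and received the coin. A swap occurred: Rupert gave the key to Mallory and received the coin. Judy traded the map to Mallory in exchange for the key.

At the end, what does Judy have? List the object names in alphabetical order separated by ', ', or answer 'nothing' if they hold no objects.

Tracking all object holders:
Start: coin:Rupert, map:Judy, key:Rupert, ball:Carol
Event 1 (give ball: Carol -> Mallory). State: coin:Rupert, map:Judy, key:Rupert, ball:Mallory
Event 2 (give map: Judy -> Carol). State: coin:Rupert, map:Carol, key:Rupert, ball:Mallory
Event 3 (swap ball<->map: now ball:Carol, map:Mallory). State: coin:Rupert, map:Mallory, key:Rupert, ball:Carol
Event 4 (swap ball<->map: now ball:Mallory, map:Carol). State: coin:Rupert, map:Carol, key:Rupert, ball:Mallory
Event 5 (give map: Carol -> Rupert). State: coin:Rupert, map:Rupert, key:Rupert, ball:Mallory
Event 6 (swap ball<->key: now ball:Rupert, key:Mallory). State: coin:Rupert, map:Rupert, key:Mallory, ball:Rupert
Event 7 (give map: Rupert -> Mallory). State: coin:Rupert, map:Mallory, key:Mallory, ball:Rupert
Event 8 (give coin: Rupert -> Mallory). State: coin:Mallory, map:Mallory, key:Mallory, ball:Rupert
Event 9 (swap coin<->ball: now coin:Rupert, ball:Mallory). State: coin:Rupert, map:Mallory, key:Mallory, ball:Mallory
Event 10 (give map: Mallory -> Judy). State: coin:Rupert, map:Judy, key:Mallory, ball:Mallory
Event 11 (swap key<->coin: now key:Rupert, coin:Mallory). State: coin:Mallory, map:Judy, key:Rupert, ball:Mallory
Event 12 (swap key<->coin: now key:Mallory, coin:Rupert). State: coin:Rupert, map:Judy, key:Mallory, ball:Mallory
Event 13 (swap map<->key: now map:Mallory, key:Judy). State: coin:Rupert, map:Mallory, key:Judy, ball:Mallory

Final state: coin:Rupert, map:Mallory, key:Judy, ball:Mallory
Judy holds: key.

Answer: key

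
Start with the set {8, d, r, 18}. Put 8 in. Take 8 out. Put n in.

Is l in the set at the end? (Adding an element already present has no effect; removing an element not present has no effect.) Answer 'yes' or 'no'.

Answer: no

Derivation:
Tracking the set through each operation:
Start: {18, 8, d, r}
Event 1 (add 8): already present, no change. Set: {18, 8, d, r}
Event 2 (remove 8): removed. Set: {18, d, r}
Event 3 (add n): added. Set: {18, d, n, r}

Final set: {18, d, n, r} (size 4)
l is NOT in the final set.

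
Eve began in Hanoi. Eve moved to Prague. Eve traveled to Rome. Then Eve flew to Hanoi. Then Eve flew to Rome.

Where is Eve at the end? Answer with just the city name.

Answer: Rome

Derivation:
Tracking Eve's location:
Start: Eve is in Hanoi.
After move 1: Hanoi -> Prague. Eve is in Prague.
After move 2: Prague -> Rome. Eve is in Rome.
After move 3: Rome -> Hanoi. Eve is in Hanoi.
After move 4: Hanoi -> Rome. Eve is in Rome.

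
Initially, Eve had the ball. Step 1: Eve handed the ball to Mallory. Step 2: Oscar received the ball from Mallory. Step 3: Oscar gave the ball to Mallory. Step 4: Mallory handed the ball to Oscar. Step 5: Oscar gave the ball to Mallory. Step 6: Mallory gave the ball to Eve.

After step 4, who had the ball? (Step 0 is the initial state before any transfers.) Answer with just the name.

Answer: Oscar

Derivation:
Tracking the ball holder through step 4:
After step 0 (start): Eve
After step 1: Mallory
After step 2: Oscar
After step 3: Mallory
After step 4: Oscar

At step 4, the holder is Oscar.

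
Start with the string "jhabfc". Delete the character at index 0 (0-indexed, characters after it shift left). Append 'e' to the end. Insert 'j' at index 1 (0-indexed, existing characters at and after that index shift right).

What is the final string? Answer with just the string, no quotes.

Answer: hjabfce

Derivation:
Applying each edit step by step:
Start: "jhabfc"
Op 1 (delete idx 0 = 'j'): "jhabfc" -> "habfc"
Op 2 (append 'e'): "habfc" -> "habfce"
Op 3 (insert 'j' at idx 1): "habfce" -> "hjabfce"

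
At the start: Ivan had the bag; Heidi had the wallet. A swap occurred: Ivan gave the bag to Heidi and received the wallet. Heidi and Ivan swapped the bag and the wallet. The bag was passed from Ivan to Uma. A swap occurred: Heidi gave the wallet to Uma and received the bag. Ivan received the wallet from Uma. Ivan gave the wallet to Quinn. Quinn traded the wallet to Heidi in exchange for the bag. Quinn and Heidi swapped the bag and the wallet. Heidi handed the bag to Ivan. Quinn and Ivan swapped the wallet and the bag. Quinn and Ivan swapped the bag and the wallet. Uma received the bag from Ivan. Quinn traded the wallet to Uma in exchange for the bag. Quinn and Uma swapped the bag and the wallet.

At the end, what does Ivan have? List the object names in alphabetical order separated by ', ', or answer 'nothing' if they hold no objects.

Tracking all object holders:
Start: bag:Ivan, wallet:Heidi
Event 1 (swap bag<->wallet: now bag:Heidi, wallet:Ivan). State: bag:Heidi, wallet:Ivan
Event 2 (swap bag<->wallet: now bag:Ivan, wallet:Heidi). State: bag:Ivan, wallet:Heidi
Event 3 (give bag: Ivan -> Uma). State: bag:Uma, wallet:Heidi
Event 4 (swap wallet<->bag: now wallet:Uma, bag:Heidi). State: bag:Heidi, wallet:Uma
Event 5 (give wallet: Uma -> Ivan). State: bag:Heidi, wallet:Ivan
Event 6 (give wallet: Ivan -> Quinn). State: bag:Heidi, wallet:Quinn
Event 7 (swap wallet<->bag: now wallet:Heidi, bag:Quinn). State: bag:Quinn, wallet:Heidi
Event 8 (swap bag<->wallet: now bag:Heidi, wallet:Quinn). State: bag:Heidi, wallet:Quinn
Event 9 (give bag: Heidi -> Ivan). State: bag:Ivan, wallet:Quinn
Event 10 (swap wallet<->bag: now wallet:Ivan, bag:Quinn). State: bag:Quinn, wallet:Ivan
Event 11 (swap bag<->wallet: now bag:Ivan, wallet:Quinn). State: bag:Ivan, wallet:Quinn
Event 12 (give bag: Ivan -> Uma). State: bag:Uma, wallet:Quinn
Event 13 (swap wallet<->bag: now wallet:Uma, bag:Quinn). State: bag:Quinn, wallet:Uma
Event 14 (swap bag<->wallet: now bag:Uma, wallet:Quinn). State: bag:Uma, wallet:Quinn

Final state: bag:Uma, wallet:Quinn
Ivan holds: (nothing).

Answer: nothing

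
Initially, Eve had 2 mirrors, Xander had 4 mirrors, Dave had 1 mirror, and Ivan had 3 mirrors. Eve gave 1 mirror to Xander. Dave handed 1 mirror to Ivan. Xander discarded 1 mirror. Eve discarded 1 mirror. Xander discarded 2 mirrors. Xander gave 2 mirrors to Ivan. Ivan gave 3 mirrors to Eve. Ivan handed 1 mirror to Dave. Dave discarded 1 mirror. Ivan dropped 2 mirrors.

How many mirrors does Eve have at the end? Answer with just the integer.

Tracking counts step by step:
Start: Eve=2, Xander=4, Dave=1, Ivan=3
Event 1 (Eve -> Xander, 1): Eve: 2 -> 1, Xander: 4 -> 5. State: Eve=1, Xander=5, Dave=1, Ivan=3
Event 2 (Dave -> Ivan, 1): Dave: 1 -> 0, Ivan: 3 -> 4. State: Eve=1, Xander=5, Dave=0, Ivan=4
Event 3 (Xander -1): Xander: 5 -> 4. State: Eve=1, Xander=4, Dave=0, Ivan=4
Event 4 (Eve -1): Eve: 1 -> 0. State: Eve=0, Xander=4, Dave=0, Ivan=4
Event 5 (Xander -2): Xander: 4 -> 2. State: Eve=0, Xander=2, Dave=0, Ivan=4
Event 6 (Xander -> Ivan, 2): Xander: 2 -> 0, Ivan: 4 -> 6. State: Eve=0, Xander=0, Dave=0, Ivan=6
Event 7 (Ivan -> Eve, 3): Ivan: 6 -> 3, Eve: 0 -> 3. State: Eve=3, Xander=0, Dave=0, Ivan=3
Event 8 (Ivan -> Dave, 1): Ivan: 3 -> 2, Dave: 0 -> 1. State: Eve=3, Xander=0, Dave=1, Ivan=2
Event 9 (Dave -1): Dave: 1 -> 0. State: Eve=3, Xander=0, Dave=0, Ivan=2
Event 10 (Ivan -2): Ivan: 2 -> 0. State: Eve=3, Xander=0, Dave=0, Ivan=0

Eve's final count: 3

Answer: 3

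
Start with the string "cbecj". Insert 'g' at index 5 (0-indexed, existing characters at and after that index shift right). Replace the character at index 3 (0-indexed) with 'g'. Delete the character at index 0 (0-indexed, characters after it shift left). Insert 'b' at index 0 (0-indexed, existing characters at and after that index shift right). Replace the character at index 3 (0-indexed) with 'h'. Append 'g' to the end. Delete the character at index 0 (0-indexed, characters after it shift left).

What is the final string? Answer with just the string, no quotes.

Answer: behjgg

Derivation:
Applying each edit step by step:
Start: "cbecj"
Op 1 (insert 'g' at idx 5): "cbecj" -> "cbecjg"
Op 2 (replace idx 3: 'c' -> 'g'): "cbecjg" -> "cbegjg"
Op 3 (delete idx 0 = 'c'): "cbegjg" -> "begjg"
Op 4 (insert 'b' at idx 0): "begjg" -> "bbegjg"
Op 5 (replace idx 3: 'g' -> 'h'): "bbegjg" -> "bbehjg"
Op 6 (append 'g'): "bbehjg" -> "bbehjgg"
Op 7 (delete idx 0 = 'b'): "bbehjgg" -> "behjgg"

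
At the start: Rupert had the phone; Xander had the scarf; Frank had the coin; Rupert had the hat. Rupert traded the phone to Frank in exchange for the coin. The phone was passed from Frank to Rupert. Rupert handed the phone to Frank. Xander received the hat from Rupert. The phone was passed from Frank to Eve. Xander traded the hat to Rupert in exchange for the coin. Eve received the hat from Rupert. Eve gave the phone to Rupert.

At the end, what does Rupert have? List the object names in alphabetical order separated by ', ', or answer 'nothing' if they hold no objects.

Tracking all object holders:
Start: phone:Rupert, scarf:Xander, coin:Frank, hat:Rupert
Event 1 (swap phone<->coin: now phone:Frank, coin:Rupert). State: phone:Frank, scarf:Xander, coin:Rupert, hat:Rupert
Event 2 (give phone: Frank -> Rupert). State: phone:Rupert, scarf:Xander, coin:Rupert, hat:Rupert
Event 3 (give phone: Rupert -> Frank). State: phone:Frank, scarf:Xander, coin:Rupert, hat:Rupert
Event 4 (give hat: Rupert -> Xander). State: phone:Frank, scarf:Xander, coin:Rupert, hat:Xander
Event 5 (give phone: Frank -> Eve). State: phone:Eve, scarf:Xander, coin:Rupert, hat:Xander
Event 6 (swap hat<->coin: now hat:Rupert, coin:Xander). State: phone:Eve, scarf:Xander, coin:Xander, hat:Rupert
Event 7 (give hat: Rupert -> Eve). State: phone:Eve, scarf:Xander, coin:Xander, hat:Eve
Event 8 (give phone: Eve -> Rupert). State: phone:Rupert, scarf:Xander, coin:Xander, hat:Eve

Final state: phone:Rupert, scarf:Xander, coin:Xander, hat:Eve
Rupert holds: phone.

Answer: phone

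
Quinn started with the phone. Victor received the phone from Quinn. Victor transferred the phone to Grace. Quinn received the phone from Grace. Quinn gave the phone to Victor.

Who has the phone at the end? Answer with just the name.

Tracking the phone through each event:
Start: Quinn has the phone.
After event 1: Victor has the phone.
After event 2: Grace has the phone.
After event 3: Quinn has the phone.
After event 4: Victor has the phone.

Answer: Victor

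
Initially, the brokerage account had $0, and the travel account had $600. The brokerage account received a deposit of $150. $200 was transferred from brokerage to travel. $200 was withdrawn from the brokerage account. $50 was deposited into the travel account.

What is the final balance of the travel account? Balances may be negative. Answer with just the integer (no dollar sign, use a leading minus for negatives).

Tracking account balances step by step:
Start: brokerage=0, travel=600
Event 1 (deposit 150 to brokerage): brokerage: 0 + 150 = 150. Balances: brokerage=150, travel=600
Event 2 (transfer 200 brokerage -> travel): brokerage: 150 - 200 = -50, travel: 600 + 200 = 800. Balances: brokerage=-50, travel=800
Event 3 (withdraw 200 from brokerage): brokerage: -50 - 200 = -250. Balances: brokerage=-250, travel=800
Event 4 (deposit 50 to travel): travel: 800 + 50 = 850. Balances: brokerage=-250, travel=850

Final balance of travel: 850

Answer: 850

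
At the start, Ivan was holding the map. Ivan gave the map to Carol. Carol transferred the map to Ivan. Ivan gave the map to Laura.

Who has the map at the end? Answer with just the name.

Tracking the map through each event:
Start: Ivan has the map.
After event 1: Carol has the map.
After event 2: Ivan has the map.
After event 3: Laura has the map.

Answer: Laura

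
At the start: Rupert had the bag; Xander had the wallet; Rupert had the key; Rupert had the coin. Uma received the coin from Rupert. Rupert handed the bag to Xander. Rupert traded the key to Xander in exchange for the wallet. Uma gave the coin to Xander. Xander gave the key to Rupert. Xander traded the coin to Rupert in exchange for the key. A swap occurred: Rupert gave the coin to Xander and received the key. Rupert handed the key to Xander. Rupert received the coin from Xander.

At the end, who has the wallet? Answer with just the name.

Tracking all object holders:
Start: bag:Rupert, wallet:Xander, key:Rupert, coin:Rupert
Event 1 (give coin: Rupert -> Uma). State: bag:Rupert, wallet:Xander, key:Rupert, coin:Uma
Event 2 (give bag: Rupert -> Xander). State: bag:Xander, wallet:Xander, key:Rupert, coin:Uma
Event 3 (swap key<->wallet: now key:Xander, wallet:Rupert). State: bag:Xander, wallet:Rupert, key:Xander, coin:Uma
Event 4 (give coin: Uma -> Xander). State: bag:Xander, wallet:Rupert, key:Xander, coin:Xander
Event 5 (give key: Xander -> Rupert). State: bag:Xander, wallet:Rupert, key:Rupert, coin:Xander
Event 6 (swap coin<->key: now coin:Rupert, key:Xander). State: bag:Xander, wallet:Rupert, key:Xander, coin:Rupert
Event 7 (swap coin<->key: now coin:Xander, key:Rupert). State: bag:Xander, wallet:Rupert, key:Rupert, coin:Xander
Event 8 (give key: Rupert -> Xander). State: bag:Xander, wallet:Rupert, key:Xander, coin:Xander
Event 9 (give coin: Xander -> Rupert). State: bag:Xander, wallet:Rupert, key:Xander, coin:Rupert

Final state: bag:Xander, wallet:Rupert, key:Xander, coin:Rupert
The wallet is held by Rupert.

Answer: Rupert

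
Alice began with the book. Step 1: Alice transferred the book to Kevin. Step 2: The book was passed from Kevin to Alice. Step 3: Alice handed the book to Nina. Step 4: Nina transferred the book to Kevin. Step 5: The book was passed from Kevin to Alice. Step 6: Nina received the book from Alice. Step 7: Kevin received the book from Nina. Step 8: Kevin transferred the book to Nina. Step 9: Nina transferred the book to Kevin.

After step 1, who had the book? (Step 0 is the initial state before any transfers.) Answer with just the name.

Tracking the book holder through step 1:
After step 0 (start): Alice
After step 1: Kevin

At step 1, the holder is Kevin.

Answer: Kevin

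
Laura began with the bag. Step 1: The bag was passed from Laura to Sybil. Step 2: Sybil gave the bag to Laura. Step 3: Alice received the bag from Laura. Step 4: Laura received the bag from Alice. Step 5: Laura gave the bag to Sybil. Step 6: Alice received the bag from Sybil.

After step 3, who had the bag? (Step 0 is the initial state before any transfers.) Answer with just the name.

Answer: Alice

Derivation:
Tracking the bag holder through step 3:
After step 0 (start): Laura
After step 1: Sybil
After step 2: Laura
After step 3: Alice

At step 3, the holder is Alice.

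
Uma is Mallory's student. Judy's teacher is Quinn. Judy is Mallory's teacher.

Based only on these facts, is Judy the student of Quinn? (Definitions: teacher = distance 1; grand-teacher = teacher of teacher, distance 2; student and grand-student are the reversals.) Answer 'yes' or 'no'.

Answer: yes

Derivation:
Reconstructing the teacher chain from the given facts:
  Quinn -> Judy -> Mallory -> Uma
(each arrow means 'teacher of the next')
Positions in the chain (0 = top):
  position of Quinn: 0
  position of Judy: 1
  position of Mallory: 2
  position of Uma: 3

Judy is at position 1, Quinn is at position 0; signed distance (j - i) = -1.
'student' requires j - i = -1. Actual distance is -1, so the relation HOLDS.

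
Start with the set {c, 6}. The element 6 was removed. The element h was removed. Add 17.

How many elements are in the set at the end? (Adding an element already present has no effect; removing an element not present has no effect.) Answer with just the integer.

Tracking the set through each operation:
Start: {6, c}
Event 1 (remove 6): removed. Set: {c}
Event 2 (remove h): not present, no change. Set: {c}
Event 3 (add 17): added. Set: {17, c}

Final set: {17, c} (size 2)

Answer: 2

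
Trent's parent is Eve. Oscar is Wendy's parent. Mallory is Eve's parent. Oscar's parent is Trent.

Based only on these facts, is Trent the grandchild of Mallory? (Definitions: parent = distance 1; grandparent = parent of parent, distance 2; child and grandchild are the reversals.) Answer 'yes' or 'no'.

Reconstructing the parent chain from the given facts:
  Mallory -> Eve -> Trent -> Oscar -> Wendy
(each arrow means 'parent of the next')
Positions in the chain (0 = top):
  position of Mallory: 0
  position of Eve: 1
  position of Trent: 2
  position of Oscar: 3
  position of Wendy: 4

Trent is at position 2, Mallory is at position 0; signed distance (j - i) = -2.
'grandchild' requires j - i = -2. Actual distance is -2, so the relation HOLDS.

Answer: yes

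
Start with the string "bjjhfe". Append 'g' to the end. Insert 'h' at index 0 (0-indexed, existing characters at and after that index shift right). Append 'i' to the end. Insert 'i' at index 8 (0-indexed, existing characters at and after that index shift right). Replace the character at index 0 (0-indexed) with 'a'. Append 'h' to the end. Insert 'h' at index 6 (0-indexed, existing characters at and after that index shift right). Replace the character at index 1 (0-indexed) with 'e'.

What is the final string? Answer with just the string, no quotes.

Applying each edit step by step:
Start: "bjjhfe"
Op 1 (append 'g'): "bjjhfe" -> "bjjhfeg"
Op 2 (insert 'h' at idx 0): "bjjhfeg" -> "hbjjhfeg"
Op 3 (append 'i'): "hbjjhfeg" -> "hbjjhfegi"
Op 4 (insert 'i' at idx 8): "hbjjhfegi" -> "hbjjhfegii"
Op 5 (replace idx 0: 'h' -> 'a'): "hbjjhfegii" -> "abjjhfegii"
Op 6 (append 'h'): "abjjhfegii" -> "abjjhfegiih"
Op 7 (insert 'h' at idx 6): "abjjhfegiih" -> "abjjhfhegiih"
Op 8 (replace idx 1: 'b' -> 'e'): "abjjhfhegiih" -> "aejjhfhegiih"

Answer: aejjhfhegiih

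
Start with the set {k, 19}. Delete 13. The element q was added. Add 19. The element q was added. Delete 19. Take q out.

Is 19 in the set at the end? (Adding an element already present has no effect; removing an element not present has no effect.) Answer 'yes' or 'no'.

Answer: no

Derivation:
Tracking the set through each operation:
Start: {19, k}
Event 1 (remove 13): not present, no change. Set: {19, k}
Event 2 (add q): added. Set: {19, k, q}
Event 3 (add 19): already present, no change. Set: {19, k, q}
Event 4 (add q): already present, no change. Set: {19, k, q}
Event 5 (remove 19): removed. Set: {k, q}
Event 6 (remove q): removed. Set: {k}

Final set: {k} (size 1)
19 is NOT in the final set.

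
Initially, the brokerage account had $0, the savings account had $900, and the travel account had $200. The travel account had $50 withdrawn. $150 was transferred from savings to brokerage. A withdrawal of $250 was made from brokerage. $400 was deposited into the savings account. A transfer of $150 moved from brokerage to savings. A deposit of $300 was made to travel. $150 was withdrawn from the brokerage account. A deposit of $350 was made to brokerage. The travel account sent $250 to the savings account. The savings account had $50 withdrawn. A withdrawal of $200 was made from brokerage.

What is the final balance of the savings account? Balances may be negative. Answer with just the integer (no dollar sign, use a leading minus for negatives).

Answer: 1500

Derivation:
Tracking account balances step by step:
Start: brokerage=0, savings=900, travel=200
Event 1 (withdraw 50 from travel): travel: 200 - 50 = 150. Balances: brokerage=0, savings=900, travel=150
Event 2 (transfer 150 savings -> brokerage): savings: 900 - 150 = 750, brokerage: 0 + 150 = 150. Balances: brokerage=150, savings=750, travel=150
Event 3 (withdraw 250 from brokerage): brokerage: 150 - 250 = -100. Balances: brokerage=-100, savings=750, travel=150
Event 4 (deposit 400 to savings): savings: 750 + 400 = 1150. Balances: brokerage=-100, savings=1150, travel=150
Event 5 (transfer 150 brokerage -> savings): brokerage: -100 - 150 = -250, savings: 1150 + 150 = 1300. Balances: brokerage=-250, savings=1300, travel=150
Event 6 (deposit 300 to travel): travel: 150 + 300 = 450. Balances: brokerage=-250, savings=1300, travel=450
Event 7 (withdraw 150 from brokerage): brokerage: -250 - 150 = -400. Balances: brokerage=-400, savings=1300, travel=450
Event 8 (deposit 350 to brokerage): brokerage: -400 + 350 = -50. Balances: brokerage=-50, savings=1300, travel=450
Event 9 (transfer 250 travel -> savings): travel: 450 - 250 = 200, savings: 1300 + 250 = 1550. Balances: brokerage=-50, savings=1550, travel=200
Event 10 (withdraw 50 from savings): savings: 1550 - 50 = 1500. Balances: brokerage=-50, savings=1500, travel=200
Event 11 (withdraw 200 from brokerage): brokerage: -50 - 200 = -250. Balances: brokerage=-250, savings=1500, travel=200

Final balance of savings: 1500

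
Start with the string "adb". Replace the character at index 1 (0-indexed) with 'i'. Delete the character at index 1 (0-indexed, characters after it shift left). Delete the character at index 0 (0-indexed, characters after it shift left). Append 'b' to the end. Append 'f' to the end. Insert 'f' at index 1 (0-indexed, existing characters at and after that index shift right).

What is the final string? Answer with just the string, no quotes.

Applying each edit step by step:
Start: "adb"
Op 1 (replace idx 1: 'd' -> 'i'): "adb" -> "aib"
Op 2 (delete idx 1 = 'i'): "aib" -> "ab"
Op 3 (delete idx 0 = 'a'): "ab" -> "b"
Op 4 (append 'b'): "b" -> "bb"
Op 5 (append 'f'): "bb" -> "bbf"
Op 6 (insert 'f' at idx 1): "bbf" -> "bfbf"

Answer: bfbf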